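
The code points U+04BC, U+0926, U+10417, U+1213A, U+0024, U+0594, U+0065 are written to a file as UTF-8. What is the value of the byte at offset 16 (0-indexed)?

0x65

U+04BC → 2-byte form D2 BC at offsets 0–1.
U+0926 → 3-byte form E0 A4 A6 at offsets 2–4.
U+10417 → 4-byte form F0 90 90 97 at offsets 5–8.
U+1213A → 4-byte form F0 92 84 BA at offsets 9–12.
U+0024 → 1-byte form 24 at offsets 13–13.
U+0594 → 2-byte form D6 94 at offsets 14–15.
U+0065 → 1-byte form 65 at offsets 16–16.
Offset 16 falls in char 7's range; it's byte 1 of 65 = 0x65.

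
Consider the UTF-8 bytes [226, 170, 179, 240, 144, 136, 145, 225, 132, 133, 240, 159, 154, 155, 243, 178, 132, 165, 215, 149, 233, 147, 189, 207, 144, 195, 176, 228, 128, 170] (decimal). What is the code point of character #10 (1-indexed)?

Offset 0: leading byte 0xE2 = 11100010 → 3-byte char #1 = E2 AA B3.
Offset 3: leading byte 0xF0 = 11110000 → 4-byte char #2 = F0 90 88 91.
Offset 7: leading byte 0xE1 = 11100001 → 3-byte char #3 = E1 84 85.
Offset 10: leading byte 0xF0 = 11110000 → 4-byte char #4 = F0 9F 9A 9B.
Offset 14: leading byte 0xF3 = 11110011 → 4-byte char #5 = F3 B2 84 A5.
Offset 18: leading byte 0xD7 = 11010111 → 2-byte char #6 = D7 95.
Offset 20: leading byte 0xE9 = 11101001 → 3-byte char #7 = E9 93 BD.
Offset 23: leading byte 0xCF = 11001111 → 2-byte char #8 = CF 90.
Offset 25: leading byte 0xC3 = 11000011 → 2-byte char #9 = C3 B0.
Offset 27: leading byte 0xE4 = 11100100 → 3-byte char #10 = E4 80 AA.
Leading byte 0xE4 = 11100100 matches 1110xxxx → 3-byte sequence.
Byte 1: 0xE4 = 11100100, payload 0100 (4 bits).
Byte 2: 0x80 = 10000000 (10xxxxxx ✓), payload 000000.
Byte 3: 0xAA = 10101010 (10xxxxxx ✓), payload 101010.
Concatenate: 0100000000101010 = 0x402A (16 bits → U+402A).

U+402A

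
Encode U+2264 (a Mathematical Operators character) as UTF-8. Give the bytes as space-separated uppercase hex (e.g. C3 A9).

E2 89 A4

U+2264 = 0x2264 = 8804 decimal. In range U+0800–U+FFFF → 3-byte form: 1110xxxx 10xxxxxx 10xxxxxx.
Binary (16 bits): 0010001001100100.
Split 4+6+6: 0010 | 001001 | 100100.
Byte 1: 11100010 = 0xE2.
Byte 2: 10001001 = 0x89.
Byte 3: 10100100 = 0xA4.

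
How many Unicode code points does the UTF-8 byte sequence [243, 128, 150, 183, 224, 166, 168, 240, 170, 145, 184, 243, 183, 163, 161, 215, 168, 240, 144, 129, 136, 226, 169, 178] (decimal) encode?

Byte at offset 0: 0xF3 = 11110011 → 4-byte char (#1). Advance 4.
Byte at offset 4: 0xE0 = 11100000 → 3-byte char (#2). Advance 3.
Byte at offset 7: 0xF0 = 11110000 → 4-byte char (#3). Advance 4.
Byte at offset 11: 0xF3 = 11110011 → 4-byte char (#4). Advance 4.
Byte at offset 15: 0xD7 = 11010111 → 2-byte char (#5). Advance 2.
Byte at offset 17: 0xF0 = 11110000 → 4-byte char (#6). Advance 4.
Byte at offset 21: 0xE2 = 11100010 → 3-byte char (#7). Advance 3.
Reached end at offset 24 after 7 code points.

7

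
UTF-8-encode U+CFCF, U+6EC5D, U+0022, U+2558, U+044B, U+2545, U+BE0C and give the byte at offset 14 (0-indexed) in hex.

0x95

U+CFCF → 3-byte form EC BF 8F at offsets 0–2.
U+6EC5D → 4-byte form F1 AE B1 9D at offsets 3–6.
U+0022 → 1-byte form 22 at offsets 7–7.
U+2558 → 3-byte form E2 95 98 at offsets 8–10.
U+044B → 2-byte form D1 8B at offsets 11–12.
U+2545 → 3-byte form E2 95 85 at offsets 13–15.
Offset 14 falls in char 6's range; it's byte 2 of E2 95 85 = 0x95.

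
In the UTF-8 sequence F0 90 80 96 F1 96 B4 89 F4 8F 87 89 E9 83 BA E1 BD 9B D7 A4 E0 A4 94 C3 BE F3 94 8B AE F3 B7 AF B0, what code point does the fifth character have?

U+1F5B

Offset 0: leading byte 0xF0 = 11110000 → 4-byte char #1 = F0 90 80 96.
Offset 4: leading byte 0xF1 = 11110001 → 4-byte char #2 = F1 96 B4 89.
Offset 8: leading byte 0xF4 = 11110100 → 4-byte char #3 = F4 8F 87 89.
Offset 12: leading byte 0xE9 = 11101001 → 3-byte char #4 = E9 83 BA.
Offset 15: leading byte 0xE1 = 11100001 → 3-byte char #5 = E1 BD 9B.
Leading byte 0xE1 = 11100001 matches 1110xxxx → 3-byte sequence.
Byte 1: 0xE1 = 11100001, payload 0001 (4 bits).
Byte 2: 0xBD = 10111101 (10xxxxxx ✓), payload 111101.
Byte 3: 0x9B = 10011011 (10xxxxxx ✓), payload 011011.
Concatenate: 0001111101011011 = 0x1F5B (16 bits → U+1F5B).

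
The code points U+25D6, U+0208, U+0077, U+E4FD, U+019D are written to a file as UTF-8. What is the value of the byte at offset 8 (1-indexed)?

1-indexed offset 8 is 0-indexed offset 7.
U+25D6 → 3-byte form E2 97 96 at offsets 0–2.
U+0208 → 2-byte form C8 88 at offsets 3–4.
U+0077 → 1-byte form 77 at offsets 5–5.
U+E4FD → 3-byte form EE 93 BD at offsets 6–8.
Offset 7 falls in char 4's range; it's byte 2 of EE 93 BD = 0x93.

0x93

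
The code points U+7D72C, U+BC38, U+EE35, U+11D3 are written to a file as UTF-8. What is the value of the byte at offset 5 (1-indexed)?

0xEB

1-indexed offset 5 is 0-indexed offset 4.
U+7D72C → 4-byte form F1 BD 9C AC at offsets 0–3.
U+BC38 → 3-byte form EB B0 B8 at offsets 4–6.
Offset 4 falls in char 2's range; it's byte 1 of EB B0 B8 = 0xEB.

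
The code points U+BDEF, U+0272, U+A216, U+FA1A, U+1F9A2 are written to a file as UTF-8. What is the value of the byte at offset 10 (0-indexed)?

0x9A

U+BDEF → 3-byte form EB B7 AF at offsets 0–2.
U+0272 → 2-byte form C9 B2 at offsets 3–4.
U+A216 → 3-byte form EA 88 96 at offsets 5–7.
U+FA1A → 3-byte form EF A8 9A at offsets 8–10.
Offset 10 falls in char 4's range; it's byte 3 of EF A8 9A = 0x9A.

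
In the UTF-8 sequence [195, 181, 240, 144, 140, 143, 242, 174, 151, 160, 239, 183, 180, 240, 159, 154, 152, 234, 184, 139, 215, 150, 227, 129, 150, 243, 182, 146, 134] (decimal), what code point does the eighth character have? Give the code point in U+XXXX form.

U+3056

Offset 0: leading byte 0xC3 = 11000011 → 2-byte char #1 = C3 B5.
Offset 2: leading byte 0xF0 = 11110000 → 4-byte char #2 = F0 90 8C 8F.
Offset 6: leading byte 0xF2 = 11110010 → 4-byte char #3 = F2 AE 97 A0.
Offset 10: leading byte 0xEF = 11101111 → 3-byte char #4 = EF B7 B4.
Offset 13: leading byte 0xF0 = 11110000 → 4-byte char #5 = F0 9F 9A 98.
Offset 17: leading byte 0xEA = 11101010 → 3-byte char #6 = EA B8 8B.
Offset 20: leading byte 0xD7 = 11010111 → 2-byte char #7 = D7 96.
Offset 22: leading byte 0xE3 = 11100011 → 3-byte char #8 = E3 81 96.
Leading byte 0xE3 = 11100011 matches 1110xxxx → 3-byte sequence.
Byte 1: 0xE3 = 11100011, payload 0011 (4 bits).
Byte 2: 0x81 = 10000001 (10xxxxxx ✓), payload 000001.
Byte 3: 0x96 = 10010110 (10xxxxxx ✓), payload 010110.
Concatenate: 0011000001010110 = 0x3056 (16 bits → U+3056).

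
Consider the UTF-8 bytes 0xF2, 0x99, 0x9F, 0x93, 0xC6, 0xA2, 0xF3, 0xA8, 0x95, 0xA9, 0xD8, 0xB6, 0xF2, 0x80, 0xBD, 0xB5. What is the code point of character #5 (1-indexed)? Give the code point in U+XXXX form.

Offset 0: leading byte 0xF2 = 11110010 → 4-byte char #1 = F2 99 9F 93.
Offset 4: leading byte 0xC6 = 11000110 → 2-byte char #2 = C6 A2.
Offset 6: leading byte 0xF3 = 11110011 → 4-byte char #3 = F3 A8 95 A9.
Offset 10: leading byte 0xD8 = 11011000 → 2-byte char #4 = D8 B6.
Offset 12: leading byte 0xF2 = 11110010 → 4-byte char #5 = F2 80 BD B5.
Leading byte 0xF2 = 11110010 matches 11110xxx → 4-byte sequence.
Byte 1: 0xF2 = 11110010, payload 010 (3 bits).
Byte 2: 0x80 = 10000000 (10xxxxxx ✓), payload 000000.
Byte 3: 0xBD = 10111101 (10xxxxxx ✓), payload 111101.
Byte 4: 0xB5 = 10110101 (10xxxxxx ✓), payload 110101.
Concatenate: 010000000111101110101 = 0x80F75 (21 bits → U+80F75).

U+80F75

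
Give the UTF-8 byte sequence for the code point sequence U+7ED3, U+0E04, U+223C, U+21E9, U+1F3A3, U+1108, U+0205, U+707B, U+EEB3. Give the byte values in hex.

E7 BB 93 E0 B8 84 E2 88 BC E2 87 A9 F0 9F 8E A3 E1 84 88 C8 85 E7 81 BB EE BA B3

U+7ED3: 3-byte form → E7 BB 93.
U+0E04: 3-byte form → E0 B8 84.
U+223C: 3-byte form → E2 88 BC.
U+21E9: 3-byte form → E2 87 A9.
U+1F3A3: 4-byte form → F0 9F 8E A3.
U+1108: 3-byte form → E1 84 88.
U+0205: 2-byte form → C8 85.
U+707B: 3-byte form → E7 81 BB.
U+EEB3: 3-byte form → EE BA B3.
Concatenated (27 bytes): E7 BB 93 E0 B8 84 E2 88 BC E2 87 A9 F0 9F 8E A3 E1 84 88 C8 85 E7 81 BB EE BA B3.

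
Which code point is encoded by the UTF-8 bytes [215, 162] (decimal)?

Leading byte 0xD7 = 11010111 matches 110xxxxx → 2-byte sequence.
Byte 1: 0xD7 = 11010111, payload 10111 (5 bits).
Byte 2: 0xA2 = 10100010 (10xxxxxx ✓), payload 100010.
Concatenate: 10111100010 = 0x5E2 (11 bits → U+05E2).

U+05E2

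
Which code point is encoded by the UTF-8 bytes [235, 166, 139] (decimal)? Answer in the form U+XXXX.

U+B98B

Leading byte 0xEB = 11101011 matches 1110xxxx → 3-byte sequence.
Byte 1: 0xEB = 11101011, payload 1011 (4 bits).
Byte 2: 0xA6 = 10100110 (10xxxxxx ✓), payload 100110.
Byte 3: 0x8B = 10001011 (10xxxxxx ✓), payload 001011.
Concatenate: 1011100110001011 = 0xB98B (16 bits → U+B98B).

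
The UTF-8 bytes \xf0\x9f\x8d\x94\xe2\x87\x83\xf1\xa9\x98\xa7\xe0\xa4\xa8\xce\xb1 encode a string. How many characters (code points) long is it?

Byte at offset 0: 0xF0 = 11110000 → 4-byte char (#1). Advance 4.
Byte at offset 4: 0xE2 = 11100010 → 3-byte char (#2). Advance 3.
Byte at offset 7: 0xF1 = 11110001 → 4-byte char (#3). Advance 4.
Byte at offset 11: 0xE0 = 11100000 → 3-byte char (#4). Advance 3.
Byte at offset 14: 0xCE = 11001110 → 2-byte char (#5). Advance 2.
Reached end at offset 16 after 5 code points.

5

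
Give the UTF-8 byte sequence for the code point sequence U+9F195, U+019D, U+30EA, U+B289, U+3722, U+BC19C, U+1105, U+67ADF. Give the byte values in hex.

U+9F195: 4-byte form → F2 9F 86 95.
U+019D: 2-byte form → C6 9D.
U+30EA: 3-byte form → E3 83 AA.
U+B289: 3-byte form → EB 8A 89.
U+3722: 3-byte form → E3 9C A2.
U+BC19C: 4-byte form → F2 BC 86 9C.
U+1105: 3-byte form → E1 84 85.
U+67ADF: 4-byte form → F1 A7 AB 9F.
Concatenated (26 bytes): F2 9F 86 95 C6 9D E3 83 AA EB 8A 89 E3 9C A2 F2 BC 86 9C E1 84 85 F1 A7 AB 9F.

F2 9F 86 95 C6 9D E3 83 AA EB 8A 89 E3 9C A2 F2 BC 86 9C E1 84 85 F1 A7 AB 9F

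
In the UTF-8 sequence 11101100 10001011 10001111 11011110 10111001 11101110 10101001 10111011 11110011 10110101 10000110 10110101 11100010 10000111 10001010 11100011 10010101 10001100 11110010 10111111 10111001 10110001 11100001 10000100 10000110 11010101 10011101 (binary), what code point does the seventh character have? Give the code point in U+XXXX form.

Offset 0: leading byte 0xEC = 11101100 → 3-byte char #1 = EC 8B 8F.
Offset 3: leading byte 0xDE = 11011110 → 2-byte char #2 = DE B9.
Offset 5: leading byte 0xEE = 11101110 → 3-byte char #3 = EE A9 BB.
Offset 8: leading byte 0xF3 = 11110011 → 4-byte char #4 = F3 B5 86 B5.
Offset 12: leading byte 0xE2 = 11100010 → 3-byte char #5 = E2 87 8A.
Offset 15: leading byte 0xE3 = 11100011 → 3-byte char #6 = E3 95 8C.
Offset 18: leading byte 0xF2 = 11110010 → 4-byte char #7 = F2 BF B9 B1.
Leading byte 0xF2 = 11110010 matches 11110xxx → 4-byte sequence.
Byte 1: 0xF2 = 11110010, payload 010 (3 bits).
Byte 2: 0xBF = 10111111 (10xxxxxx ✓), payload 111111.
Byte 3: 0xB9 = 10111001 (10xxxxxx ✓), payload 111001.
Byte 4: 0xB1 = 10110001 (10xxxxxx ✓), payload 110001.
Concatenate: 010111111111001110001 = 0xBFE71 (21 bits → U+BFE71).

U+BFE71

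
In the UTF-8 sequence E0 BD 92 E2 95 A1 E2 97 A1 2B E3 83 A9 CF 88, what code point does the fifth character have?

U+30E9

Offset 0: leading byte 0xE0 = 11100000 → 3-byte char #1 = E0 BD 92.
Offset 3: leading byte 0xE2 = 11100010 → 3-byte char #2 = E2 95 A1.
Offset 6: leading byte 0xE2 = 11100010 → 3-byte char #3 = E2 97 A1.
Offset 9: leading byte 0x2B = 00101011 → 1-byte char #4 = 2B.
Offset 10: leading byte 0xE3 = 11100011 → 3-byte char #5 = E3 83 A9.
Leading byte 0xE3 = 11100011 matches 1110xxxx → 3-byte sequence.
Byte 1: 0xE3 = 11100011, payload 0011 (4 bits).
Byte 2: 0x83 = 10000011 (10xxxxxx ✓), payload 000011.
Byte 3: 0xA9 = 10101001 (10xxxxxx ✓), payload 101001.
Concatenate: 0011000011101001 = 0x30E9 (16 bits → U+30E9).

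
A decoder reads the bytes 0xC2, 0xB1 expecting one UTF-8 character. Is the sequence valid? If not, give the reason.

valid

Leading byte 0xC2 = 11000010 → 2-byte form.
Continuation bytes 0xB1=10110001 all match 10xxxxxx.
Decoded value 0xB1 is ≥ 0x80 (shortest form) and not a surrogate.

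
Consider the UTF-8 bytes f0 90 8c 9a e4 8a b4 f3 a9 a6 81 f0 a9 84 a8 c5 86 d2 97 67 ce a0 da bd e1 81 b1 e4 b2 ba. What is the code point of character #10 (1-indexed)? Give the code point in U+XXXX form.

U+1071

Offset 0: leading byte 0xF0 = 11110000 → 4-byte char #1 = F0 90 8C 9A.
Offset 4: leading byte 0xE4 = 11100100 → 3-byte char #2 = E4 8A B4.
Offset 7: leading byte 0xF3 = 11110011 → 4-byte char #3 = F3 A9 A6 81.
Offset 11: leading byte 0xF0 = 11110000 → 4-byte char #4 = F0 A9 84 A8.
Offset 15: leading byte 0xC5 = 11000101 → 2-byte char #5 = C5 86.
Offset 17: leading byte 0xD2 = 11010010 → 2-byte char #6 = D2 97.
Offset 19: leading byte 0x67 = 01100111 → 1-byte char #7 = 67.
Offset 20: leading byte 0xCE = 11001110 → 2-byte char #8 = CE A0.
Offset 22: leading byte 0xDA = 11011010 → 2-byte char #9 = DA BD.
Offset 24: leading byte 0xE1 = 11100001 → 3-byte char #10 = E1 81 B1.
Leading byte 0xE1 = 11100001 matches 1110xxxx → 3-byte sequence.
Byte 1: 0xE1 = 11100001, payload 0001 (4 bits).
Byte 2: 0x81 = 10000001 (10xxxxxx ✓), payload 000001.
Byte 3: 0xB1 = 10110001 (10xxxxxx ✓), payload 110001.
Concatenate: 0001000001110001 = 0x1071 (16 bits → U+1071).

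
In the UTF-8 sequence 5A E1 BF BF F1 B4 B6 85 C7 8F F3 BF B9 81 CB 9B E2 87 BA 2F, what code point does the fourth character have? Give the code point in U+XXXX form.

Offset 0: leading byte 0x5A = 01011010 → 1-byte char #1 = 5A.
Offset 1: leading byte 0xE1 = 11100001 → 3-byte char #2 = E1 BF BF.
Offset 4: leading byte 0xF1 = 11110001 → 4-byte char #3 = F1 B4 B6 85.
Offset 8: leading byte 0xC7 = 11000111 → 2-byte char #4 = C7 8F.
Leading byte 0xC7 = 11000111 matches 110xxxxx → 2-byte sequence.
Byte 1: 0xC7 = 11000111, payload 00111 (5 bits).
Byte 2: 0x8F = 10001111 (10xxxxxx ✓), payload 001111.
Concatenate: 00111001111 = 0x1CF (11 bits → U+01CF).

U+01CF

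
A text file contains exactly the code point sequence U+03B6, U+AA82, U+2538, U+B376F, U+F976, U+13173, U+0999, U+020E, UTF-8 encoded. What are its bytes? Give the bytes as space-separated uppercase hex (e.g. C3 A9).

U+03B6: 2-byte form → CE B6.
U+AA82: 3-byte form → EA AA 82.
U+2538: 3-byte form → E2 94 B8.
U+B376F: 4-byte form → F2 B3 9D AF.
U+F976: 3-byte form → EF A5 B6.
U+13173: 4-byte form → F0 93 85 B3.
U+0999: 3-byte form → E0 A6 99.
U+020E: 2-byte form → C8 8E.
Concatenated (24 bytes): CE B6 EA AA 82 E2 94 B8 F2 B3 9D AF EF A5 B6 F0 93 85 B3 E0 A6 99 C8 8E.

CE B6 EA AA 82 E2 94 B8 F2 B3 9D AF EF A5 B6 F0 93 85 B3 E0 A6 99 C8 8E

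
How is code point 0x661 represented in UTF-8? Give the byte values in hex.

D9 A1

U+0661 = 0x661 = 1633 decimal. In range U+0080–U+07FF → 2-byte form: 110xxxxx 10xxxxxx.
Binary (11 bits): 11001100001.
Split 5+6: 11001 | 100001.
Byte 1: 11011001 = 0xD9.
Byte 2: 10100001 = 0xA1.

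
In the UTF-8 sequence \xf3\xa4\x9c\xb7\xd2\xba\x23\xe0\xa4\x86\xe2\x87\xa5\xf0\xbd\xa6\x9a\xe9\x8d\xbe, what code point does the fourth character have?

U+0906

Offset 0: leading byte 0xF3 = 11110011 → 4-byte char #1 = F3 A4 9C B7.
Offset 4: leading byte 0xD2 = 11010010 → 2-byte char #2 = D2 BA.
Offset 6: leading byte 0x23 = 00100011 → 1-byte char #3 = 23.
Offset 7: leading byte 0xE0 = 11100000 → 3-byte char #4 = E0 A4 86.
Leading byte 0xE0 = 11100000 matches 1110xxxx → 3-byte sequence.
Byte 1: 0xE0 = 11100000, payload 0000 (4 bits).
Byte 2: 0xA4 = 10100100 (10xxxxxx ✓), payload 100100.
Byte 3: 0x86 = 10000110 (10xxxxxx ✓), payload 000110.
Concatenate: 0000100100000110 = 0x906 (16 bits → U+0906).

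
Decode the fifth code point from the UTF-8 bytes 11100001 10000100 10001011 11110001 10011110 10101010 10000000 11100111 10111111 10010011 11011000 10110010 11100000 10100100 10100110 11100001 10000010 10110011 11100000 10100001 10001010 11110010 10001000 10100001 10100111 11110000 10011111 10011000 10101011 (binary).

U+0926

Offset 0: leading byte 0xE1 = 11100001 → 3-byte char #1 = E1 84 8B.
Offset 3: leading byte 0xF1 = 11110001 → 4-byte char #2 = F1 9E AA 80.
Offset 7: leading byte 0xE7 = 11100111 → 3-byte char #3 = E7 BF 93.
Offset 10: leading byte 0xD8 = 11011000 → 2-byte char #4 = D8 B2.
Offset 12: leading byte 0xE0 = 11100000 → 3-byte char #5 = E0 A4 A6.
Leading byte 0xE0 = 11100000 matches 1110xxxx → 3-byte sequence.
Byte 1: 0xE0 = 11100000, payload 0000 (4 bits).
Byte 2: 0xA4 = 10100100 (10xxxxxx ✓), payload 100100.
Byte 3: 0xA6 = 10100110 (10xxxxxx ✓), payload 100110.
Concatenate: 0000100100100110 = 0x926 (16 bits → U+0926).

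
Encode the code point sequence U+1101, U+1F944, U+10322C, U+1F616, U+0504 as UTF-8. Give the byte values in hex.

E1 84 81 F0 9F A5 84 F4 83 88 AC F0 9F 98 96 D4 84

U+1101: 3-byte form → E1 84 81.
U+1F944: 4-byte form → F0 9F A5 84.
U+10322C: 4-byte form → F4 83 88 AC.
U+1F616: 4-byte form → F0 9F 98 96.
U+0504: 2-byte form → D4 84.
Concatenated (17 bytes): E1 84 81 F0 9F A5 84 F4 83 88 AC F0 9F 98 96 D4 84.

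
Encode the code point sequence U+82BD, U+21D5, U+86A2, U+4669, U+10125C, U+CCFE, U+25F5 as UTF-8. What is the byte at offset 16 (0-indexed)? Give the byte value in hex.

U+82BD → 3-byte form E8 8A BD at offsets 0–2.
U+21D5 → 3-byte form E2 87 95 at offsets 3–5.
U+86A2 → 3-byte form E8 9A A2 at offsets 6–8.
U+4669 → 3-byte form E4 99 A9 at offsets 9–11.
U+10125C → 4-byte form F4 81 89 9C at offsets 12–15.
U+CCFE → 3-byte form EC B3 BE at offsets 16–18.
Offset 16 falls in char 6's range; it's byte 1 of EC B3 BE = 0xEC.

0xEC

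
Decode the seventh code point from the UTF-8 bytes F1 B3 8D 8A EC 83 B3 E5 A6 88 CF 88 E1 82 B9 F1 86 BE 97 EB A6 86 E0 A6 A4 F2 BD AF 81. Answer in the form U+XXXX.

U+B986

Offset 0: leading byte 0xF1 = 11110001 → 4-byte char #1 = F1 B3 8D 8A.
Offset 4: leading byte 0xEC = 11101100 → 3-byte char #2 = EC 83 B3.
Offset 7: leading byte 0xE5 = 11100101 → 3-byte char #3 = E5 A6 88.
Offset 10: leading byte 0xCF = 11001111 → 2-byte char #4 = CF 88.
Offset 12: leading byte 0xE1 = 11100001 → 3-byte char #5 = E1 82 B9.
Offset 15: leading byte 0xF1 = 11110001 → 4-byte char #6 = F1 86 BE 97.
Offset 19: leading byte 0xEB = 11101011 → 3-byte char #7 = EB A6 86.
Leading byte 0xEB = 11101011 matches 1110xxxx → 3-byte sequence.
Byte 1: 0xEB = 11101011, payload 1011 (4 bits).
Byte 2: 0xA6 = 10100110 (10xxxxxx ✓), payload 100110.
Byte 3: 0x86 = 10000110 (10xxxxxx ✓), payload 000110.
Concatenate: 1011100110000110 = 0xB986 (16 bits → U+B986).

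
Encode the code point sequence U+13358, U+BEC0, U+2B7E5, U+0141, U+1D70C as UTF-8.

F0 93 8D 98 EB BB 80 F0 AB 9F A5 C5 81 F0 9D 9C 8C

U+13358: 4-byte form → F0 93 8D 98.
U+BEC0: 3-byte form → EB BB 80.
U+2B7E5: 4-byte form → F0 AB 9F A5.
U+0141: 2-byte form → C5 81.
U+1D70C: 4-byte form → F0 9D 9C 8C.
Concatenated (17 bytes): F0 93 8D 98 EB BB 80 F0 AB 9F A5 C5 81 F0 9D 9C 8C.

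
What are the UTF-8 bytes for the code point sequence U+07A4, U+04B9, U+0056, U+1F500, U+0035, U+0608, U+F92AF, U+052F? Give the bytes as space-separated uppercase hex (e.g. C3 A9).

U+07A4: 2-byte form → DE A4.
U+04B9: 2-byte form → D2 B9.
U+0056: 1-byte form → 56.
U+1F500: 4-byte form → F0 9F 94 80.
U+0035: 1-byte form → 35.
U+0608: 2-byte form → D8 88.
U+F92AF: 4-byte form → F3 B9 8A AF.
U+052F: 2-byte form → D4 AF.
Concatenated (18 bytes): DE A4 D2 B9 56 F0 9F 94 80 35 D8 88 F3 B9 8A AF D4 AF.

DE A4 D2 B9 56 F0 9F 94 80 35 D8 88 F3 B9 8A AF D4 AF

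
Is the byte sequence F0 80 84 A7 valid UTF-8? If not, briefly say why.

Leading byte 0xF0 = 11110000 → 4-byte form.
Continuation bytes all match 10xxxxxx. Payload decodes to 0x127.
But 0x127 < 0x10000, the minimum for a 4-byte sequence — this is an overlong encoding.

invalid (overlong encoding)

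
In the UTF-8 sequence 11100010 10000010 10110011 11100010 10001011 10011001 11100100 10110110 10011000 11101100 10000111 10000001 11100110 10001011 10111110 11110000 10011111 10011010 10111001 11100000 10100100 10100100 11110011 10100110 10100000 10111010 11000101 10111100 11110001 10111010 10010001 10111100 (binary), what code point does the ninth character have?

U+017C

Offset 0: leading byte 0xE2 = 11100010 → 3-byte char #1 = E2 82 B3.
Offset 3: leading byte 0xE2 = 11100010 → 3-byte char #2 = E2 8B 99.
Offset 6: leading byte 0xE4 = 11100100 → 3-byte char #3 = E4 B6 98.
Offset 9: leading byte 0xEC = 11101100 → 3-byte char #4 = EC 87 81.
Offset 12: leading byte 0xE6 = 11100110 → 3-byte char #5 = E6 8B BE.
Offset 15: leading byte 0xF0 = 11110000 → 4-byte char #6 = F0 9F 9A B9.
Offset 19: leading byte 0xE0 = 11100000 → 3-byte char #7 = E0 A4 A4.
Offset 22: leading byte 0xF3 = 11110011 → 4-byte char #8 = F3 A6 A0 BA.
Offset 26: leading byte 0xC5 = 11000101 → 2-byte char #9 = C5 BC.
Leading byte 0xC5 = 11000101 matches 110xxxxx → 2-byte sequence.
Byte 1: 0xC5 = 11000101, payload 00101 (5 bits).
Byte 2: 0xBC = 10111100 (10xxxxxx ✓), payload 111100.
Concatenate: 00101111100 = 0x17C (11 bits → U+017C).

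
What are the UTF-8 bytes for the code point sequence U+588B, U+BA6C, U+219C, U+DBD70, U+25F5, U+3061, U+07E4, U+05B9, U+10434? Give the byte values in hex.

E5 A2 8B EB A9 AC E2 86 9C F3 9B B5 B0 E2 97 B5 E3 81 A1 DF A4 D6 B9 F0 90 90 B4

U+588B: 3-byte form → E5 A2 8B.
U+BA6C: 3-byte form → EB A9 AC.
U+219C: 3-byte form → E2 86 9C.
U+DBD70: 4-byte form → F3 9B B5 B0.
U+25F5: 3-byte form → E2 97 B5.
U+3061: 3-byte form → E3 81 A1.
U+07E4: 2-byte form → DF A4.
U+05B9: 2-byte form → D6 B9.
U+10434: 4-byte form → F0 90 90 B4.
Concatenated (27 bytes): E5 A2 8B EB A9 AC E2 86 9C F3 9B B5 B0 E2 97 B5 E3 81 A1 DF A4 D6 B9 F0 90 90 B4.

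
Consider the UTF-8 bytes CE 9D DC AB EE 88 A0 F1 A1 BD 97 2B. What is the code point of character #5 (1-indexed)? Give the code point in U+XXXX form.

U+002B

Offset 0: leading byte 0xCE = 11001110 → 2-byte char #1 = CE 9D.
Offset 2: leading byte 0xDC = 11011100 → 2-byte char #2 = DC AB.
Offset 4: leading byte 0xEE = 11101110 → 3-byte char #3 = EE 88 A0.
Offset 7: leading byte 0xF1 = 11110001 → 4-byte char #4 = F1 A1 BD 97.
Offset 11: leading byte 0x2B = 00101011 → 1-byte char #5 = 2B.
Leading byte 0x2B = 00101011 matches 0xxxxxxx → 1-byte sequence.
Byte 1: 0x2B = 00101011, payload 0101011 (7 bits).
Concatenate: 0101011 = 0x2B (7 bits → U+002B).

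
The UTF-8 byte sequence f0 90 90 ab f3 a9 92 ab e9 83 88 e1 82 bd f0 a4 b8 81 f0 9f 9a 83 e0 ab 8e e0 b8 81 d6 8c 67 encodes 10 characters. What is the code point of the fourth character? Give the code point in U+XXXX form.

Offset 0: leading byte 0xF0 = 11110000 → 4-byte char #1 = F0 90 90 AB.
Offset 4: leading byte 0xF3 = 11110011 → 4-byte char #2 = F3 A9 92 AB.
Offset 8: leading byte 0xE9 = 11101001 → 3-byte char #3 = E9 83 88.
Offset 11: leading byte 0xE1 = 11100001 → 3-byte char #4 = E1 82 BD.
Leading byte 0xE1 = 11100001 matches 1110xxxx → 3-byte sequence.
Byte 1: 0xE1 = 11100001, payload 0001 (4 bits).
Byte 2: 0x82 = 10000010 (10xxxxxx ✓), payload 000010.
Byte 3: 0xBD = 10111101 (10xxxxxx ✓), payload 111101.
Concatenate: 0001000010111101 = 0x10BD (16 bits → U+10BD).

U+10BD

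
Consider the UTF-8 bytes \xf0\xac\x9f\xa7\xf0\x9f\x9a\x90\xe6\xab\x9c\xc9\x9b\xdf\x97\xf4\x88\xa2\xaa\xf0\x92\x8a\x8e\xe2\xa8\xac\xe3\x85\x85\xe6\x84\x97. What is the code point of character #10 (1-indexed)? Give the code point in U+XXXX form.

Offset 0: leading byte 0xF0 = 11110000 → 4-byte char #1 = F0 AC 9F A7.
Offset 4: leading byte 0xF0 = 11110000 → 4-byte char #2 = F0 9F 9A 90.
Offset 8: leading byte 0xE6 = 11100110 → 3-byte char #3 = E6 AB 9C.
Offset 11: leading byte 0xC9 = 11001001 → 2-byte char #4 = C9 9B.
Offset 13: leading byte 0xDF = 11011111 → 2-byte char #5 = DF 97.
Offset 15: leading byte 0xF4 = 11110100 → 4-byte char #6 = F4 88 A2 AA.
Offset 19: leading byte 0xF0 = 11110000 → 4-byte char #7 = F0 92 8A 8E.
Offset 23: leading byte 0xE2 = 11100010 → 3-byte char #8 = E2 A8 AC.
Offset 26: leading byte 0xE3 = 11100011 → 3-byte char #9 = E3 85 85.
Offset 29: leading byte 0xE6 = 11100110 → 3-byte char #10 = E6 84 97.
Leading byte 0xE6 = 11100110 matches 1110xxxx → 3-byte sequence.
Byte 1: 0xE6 = 11100110, payload 0110 (4 bits).
Byte 2: 0x84 = 10000100 (10xxxxxx ✓), payload 000100.
Byte 3: 0x97 = 10010111 (10xxxxxx ✓), payload 010111.
Concatenate: 0110000100010111 = 0x6117 (16 bits → U+6117).

U+6117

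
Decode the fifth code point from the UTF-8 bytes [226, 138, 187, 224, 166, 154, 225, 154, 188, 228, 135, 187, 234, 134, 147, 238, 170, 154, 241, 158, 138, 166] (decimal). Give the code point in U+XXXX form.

Offset 0: leading byte 0xE2 = 11100010 → 3-byte char #1 = E2 8A BB.
Offset 3: leading byte 0xE0 = 11100000 → 3-byte char #2 = E0 A6 9A.
Offset 6: leading byte 0xE1 = 11100001 → 3-byte char #3 = E1 9A BC.
Offset 9: leading byte 0xE4 = 11100100 → 3-byte char #4 = E4 87 BB.
Offset 12: leading byte 0xEA = 11101010 → 3-byte char #5 = EA 86 93.
Leading byte 0xEA = 11101010 matches 1110xxxx → 3-byte sequence.
Byte 1: 0xEA = 11101010, payload 1010 (4 bits).
Byte 2: 0x86 = 10000110 (10xxxxxx ✓), payload 000110.
Byte 3: 0x93 = 10010011 (10xxxxxx ✓), payload 010011.
Concatenate: 1010000110010011 = 0xA193 (16 bits → U+A193).

U+A193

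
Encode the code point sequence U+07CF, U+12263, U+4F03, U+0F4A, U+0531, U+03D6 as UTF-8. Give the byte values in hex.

DF 8F F0 92 89 A3 E4 BC 83 E0 BD 8A D4 B1 CF 96

U+07CF: 2-byte form → DF 8F.
U+12263: 4-byte form → F0 92 89 A3.
U+4F03: 3-byte form → E4 BC 83.
U+0F4A: 3-byte form → E0 BD 8A.
U+0531: 2-byte form → D4 B1.
U+03D6: 2-byte form → CF 96.
Concatenated (16 bytes): DF 8F F0 92 89 A3 E4 BC 83 E0 BD 8A D4 B1 CF 96.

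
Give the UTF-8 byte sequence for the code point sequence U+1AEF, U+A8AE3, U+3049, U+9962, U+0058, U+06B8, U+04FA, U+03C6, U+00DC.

E1 AB AF F2 A8 AB A3 E3 81 89 E9 A5 A2 58 DA B8 D3 BA CF 86 C3 9C

U+1AEF: 3-byte form → E1 AB AF.
U+A8AE3: 4-byte form → F2 A8 AB A3.
U+3049: 3-byte form → E3 81 89.
U+9962: 3-byte form → E9 A5 A2.
U+0058: 1-byte form → 58.
U+06B8: 2-byte form → DA B8.
U+04FA: 2-byte form → D3 BA.
U+03C6: 2-byte form → CF 86.
U+00DC: 2-byte form → C3 9C.
Concatenated (22 bytes): E1 AB AF F2 A8 AB A3 E3 81 89 E9 A5 A2 58 DA B8 D3 BA CF 86 C3 9C.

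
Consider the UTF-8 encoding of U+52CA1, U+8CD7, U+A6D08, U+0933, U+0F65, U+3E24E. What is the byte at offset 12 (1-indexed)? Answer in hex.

1-indexed offset 12 is 0-indexed offset 11.
U+52CA1 → 4-byte form F1 92 B2 A1 at offsets 0–3.
U+8CD7 → 3-byte form E8 B3 97 at offsets 4–6.
U+A6D08 → 4-byte form F2 A6 B4 88 at offsets 7–10.
U+0933 → 3-byte form E0 A4 B3 at offsets 11–13.
Offset 11 falls in char 4's range; it's byte 1 of E0 A4 B3 = 0xE0.

0xE0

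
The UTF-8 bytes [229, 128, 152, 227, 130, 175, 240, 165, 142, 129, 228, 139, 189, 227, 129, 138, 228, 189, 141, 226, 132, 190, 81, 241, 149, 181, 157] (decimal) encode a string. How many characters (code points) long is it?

9

Byte at offset 0: 0xE5 = 11100101 → 3-byte char (#1). Advance 3.
Byte at offset 3: 0xE3 = 11100011 → 3-byte char (#2). Advance 3.
Byte at offset 6: 0xF0 = 11110000 → 4-byte char (#3). Advance 4.
Byte at offset 10: 0xE4 = 11100100 → 3-byte char (#4). Advance 3.
Byte at offset 13: 0xE3 = 11100011 → 3-byte char (#5). Advance 3.
Byte at offset 16: 0xE4 = 11100100 → 3-byte char (#6). Advance 3.
Byte at offset 19: 0xE2 = 11100010 → 3-byte char (#7). Advance 3.
Byte at offset 22: 0x51 = 01010001 → 1-byte char (#8). Advance 1.
Byte at offset 23: 0xF1 = 11110001 → 4-byte char (#9). Advance 4.
Reached end at offset 27 after 9 code points.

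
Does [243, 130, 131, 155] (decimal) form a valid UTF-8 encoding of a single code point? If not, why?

Leading byte 0xF3 = 11110011 → 4-byte form.
Continuation bytes 0x82=10000010, 0x83=10000011, 0x9B=10011011 all match 10xxxxxx.
Decoded value 0xC20DB is ≥ 0x10000 (shortest form) and not a surrogate.

valid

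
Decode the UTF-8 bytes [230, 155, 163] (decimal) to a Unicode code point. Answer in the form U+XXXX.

U+66E3

Leading byte 0xE6 = 11100110 matches 1110xxxx → 3-byte sequence.
Byte 1: 0xE6 = 11100110, payload 0110 (4 bits).
Byte 2: 0x9B = 10011011 (10xxxxxx ✓), payload 011011.
Byte 3: 0xA3 = 10100011 (10xxxxxx ✓), payload 100011.
Concatenate: 0110011011100011 = 0x66E3 (16 bits → U+66E3).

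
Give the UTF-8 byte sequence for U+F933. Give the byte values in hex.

EF A4 B3

U+F933 = 0xF933 = 63795 decimal. In range U+0800–U+FFFF → 3-byte form: 1110xxxx 10xxxxxx 10xxxxxx.
Binary (16 bits): 1111100100110011.
Split 4+6+6: 1111 | 100100 | 110011.
Byte 1: 11101111 = 0xEF.
Byte 2: 10100100 = 0xA4.
Byte 3: 10110011 = 0xB3.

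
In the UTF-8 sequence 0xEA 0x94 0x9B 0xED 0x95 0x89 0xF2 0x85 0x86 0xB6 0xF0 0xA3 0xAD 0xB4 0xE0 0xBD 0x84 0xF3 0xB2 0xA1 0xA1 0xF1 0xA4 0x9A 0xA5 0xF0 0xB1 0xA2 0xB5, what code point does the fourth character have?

Offset 0: leading byte 0xEA = 11101010 → 3-byte char #1 = EA 94 9B.
Offset 3: leading byte 0xED = 11101101 → 3-byte char #2 = ED 95 89.
Offset 6: leading byte 0xF2 = 11110010 → 4-byte char #3 = F2 85 86 B6.
Offset 10: leading byte 0xF0 = 11110000 → 4-byte char #4 = F0 A3 AD B4.
Leading byte 0xF0 = 11110000 matches 11110xxx → 4-byte sequence.
Byte 1: 0xF0 = 11110000, payload 000 (3 bits).
Byte 2: 0xA3 = 10100011 (10xxxxxx ✓), payload 100011.
Byte 3: 0xAD = 10101101 (10xxxxxx ✓), payload 101101.
Byte 4: 0xB4 = 10110100 (10xxxxxx ✓), payload 110100.
Concatenate: 000100011101101110100 = 0x23B74 (21 bits → U+23B74).

U+23B74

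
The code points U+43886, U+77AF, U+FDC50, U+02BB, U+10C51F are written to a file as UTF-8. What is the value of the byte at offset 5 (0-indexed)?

0x9E

U+43886 → 4-byte form F1 83 A2 86 at offsets 0–3.
U+77AF → 3-byte form E7 9E AF at offsets 4–6.
Offset 5 falls in char 2's range; it's byte 2 of E7 9E AF = 0x9E.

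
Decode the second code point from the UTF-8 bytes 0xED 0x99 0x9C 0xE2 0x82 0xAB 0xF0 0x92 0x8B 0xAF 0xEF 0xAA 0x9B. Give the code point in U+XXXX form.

Offset 0: leading byte 0xED = 11101101 → 3-byte char #1 = ED 99 9C.
Offset 3: leading byte 0xE2 = 11100010 → 3-byte char #2 = E2 82 AB.
Leading byte 0xE2 = 11100010 matches 1110xxxx → 3-byte sequence.
Byte 1: 0xE2 = 11100010, payload 0010 (4 bits).
Byte 2: 0x82 = 10000010 (10xxxxxx ✓), payload 000010.
Byte 3: 0xAB = 10101011 (10xxxxxx ✓), payload 101011.
Concatenate: 0010000010101011 = 0x20AB (16 bits → U+20AB).

U+20AB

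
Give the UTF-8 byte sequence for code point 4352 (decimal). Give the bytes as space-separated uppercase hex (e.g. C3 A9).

U+1100 = 0x1100 = 4352 decimal. In range U+0800–U+FFFF → 3-byte form: 1110xxxx 10xxxxxx 10xxxxxx.
Binary (16 bits): 0001000100000000.
Split 4+6+6: 0001 | 000100 | 000000.
Byte 1: 11100001 = 0xE1.
Byte 2: 10000100 = 0x84.
Byte 3: 10000000 = 0x80.

E1 84 80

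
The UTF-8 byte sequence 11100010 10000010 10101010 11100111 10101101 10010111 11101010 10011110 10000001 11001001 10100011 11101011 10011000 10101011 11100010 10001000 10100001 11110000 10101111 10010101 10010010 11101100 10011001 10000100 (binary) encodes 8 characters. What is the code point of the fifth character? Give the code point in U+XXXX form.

U+B62B

Offset 0: leading byte 0xE2 = 11100010 → 3-byte char #1 = E2 82 AA.
Offset 3: leading byte 0xE7 = 11100111 → 3-byte char #2 = E7 AD 97.
Offset 6: leading byte 0xEA = 11101010 → 3-byte char #3 = EA 9E 81.
Offset 9: leading byte 0xC9 = 11001001 → 2-byte char #4 = C9 A3.
Offset 11: leading byte 0xEB = 11101011 → 3-byte char #5 = EB 98 AB.
Leading byte 0xEB = 11101011 matches 1110xxxx → 3-byte sequence.
Byte 1: 0xEB = 11101011, payload 1011 (4 bits).
Byte 2: 0x98 = 10011000 (10xxxxxx ✓), payload 011000.
Byte 3: 0xAB = 10101011 (10xxxxxx ✓), payload 101011.
Concatenate: 1011011000101011 = 0xB62B (16 bits → U+B62B).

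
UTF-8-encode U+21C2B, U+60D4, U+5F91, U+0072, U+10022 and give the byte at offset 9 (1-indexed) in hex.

1-indexed offset 9 is 0-indexed offset 8.
U+21C2B → 4-byte form F0 A1 B0 AB at offsets 0–3.
U+60D4 → 3-byte form E6 83 94 at offsets 4–6.
U+5F91 → 3-byte form E5 BE 91 at offsets 7–9.
Offset 8 falls in char 3's range; it's byte 2 of E5 BE 91 = 0xBE.

0xBE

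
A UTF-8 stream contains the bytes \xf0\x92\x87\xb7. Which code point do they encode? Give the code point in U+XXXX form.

Leading byte 0xF0 = 11110000 matches 11110xxx → 4-byte sequence.
Byte 1: 0xF0 = 11110000, payload 000 (3 bits).
Byte 2: 0x92 = 10010010 (10xxxxxx ✓), payload 010010.
Byte 3: 0x87 = 10000111 (10xxxxxx ✓), payload 000111.
Byte 4: 0xB7 = 10110111 (10xxxxxx ✓), payload 110111.
Concatenate: 000010010000111110111 = 0x121F7 (21 bits → U+121F7).

U+121F7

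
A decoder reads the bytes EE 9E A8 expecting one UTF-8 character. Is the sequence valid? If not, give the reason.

Leading byte 0xEE = 11101110 → 3-byte form.
Continuation bytes 0x9E=10011110, 0xA8=10101000 all match 10xxxxxx.
Decoded value 0xE7A8 is ≥ 0x800 (shortest form) and not a surrogate.

valid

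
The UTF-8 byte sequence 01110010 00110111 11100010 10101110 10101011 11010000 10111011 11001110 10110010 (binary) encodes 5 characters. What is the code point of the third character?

U+2BAB

Offset 0: leading byte 0x72 = 01110010 → 1-byte char #1 = 72.
Offset 1: leading byte 0x37 = 00110111 → 1-byte char #2 = 37.
Offset 2: leading byte 0xE2 = 11100010 → 3-byte char #3 = E2 AE AB.
Leading byte 0xE2 = 11100010 matches 1110xxxx → 3-byte sequence.
Byte 1: 0xE2 = 11100010, payload 0010 (4 bits).
Byte 2: 0xAE = 10101110 (10xxxxxx ✓), payload 101110.
Byte 3: 0xAB = 10101011 (10xxxxxx ✓), payload 101011.
Concatenate: 0010101110101011 = 0x2BAB (16 bits → U+2BAB).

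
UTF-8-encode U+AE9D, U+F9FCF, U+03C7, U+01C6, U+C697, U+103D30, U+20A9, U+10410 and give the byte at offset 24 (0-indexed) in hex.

U+AE9D → 3-byte form EA BA 9D at offsets 0–2.
U+F9FCF → 4-byte form F3 B9 BF 8F at offsets 3–6.
U+03C7 → 2-byte form CF 87 at offsets 7–8.
U+01C6 → 2-byte form C7 86 at offsets 9–10.
U+C697 → 3-byte form EC 9A 97 at offsets 11–13.
U+103D30 → 4-byte form F4 83 B4 B0 at offsets 14–17.
U+20A9 → 3-byte form E2 82 A9 at offsets 18–20.
U+10410 → 4-byte form F0 90 90 90 at offsets 21–24.
Offset 24 falls in char 8's range; it's byte 4 of F0 90 90 90 = 0x90.

0x90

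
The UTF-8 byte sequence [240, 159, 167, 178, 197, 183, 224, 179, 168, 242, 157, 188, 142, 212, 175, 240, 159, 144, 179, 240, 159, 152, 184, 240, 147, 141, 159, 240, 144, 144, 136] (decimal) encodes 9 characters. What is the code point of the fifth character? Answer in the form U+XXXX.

Offset 0: leading byte 0xF0 = 11110000 → 4-byte char #1 = F0 9F A7 B2.
Offset 4: leading byte 0xC5 = 11000101 → 2-byte char #2 = C5 B7.
Offset 6: leading byte 0xE0 = 11100000 → 3-byte char #3 = E0 B3 A8.
Offset 9: leading byte 0xF2 = 11110010 → 4-byte char #4 = F2 9D BC 8E.
Offset 13: leading byte 0xD4 = 11010100 → 2-byte char #5 = D4 AF.
Leading byte 0xD4 = 11010100 matches 110xxxxx → 2-byte sequence.
Byte 1: 0xD4 = 11010100, payload 10100 (5 bits).
Byte 2: 0xAF = 10101111 (10xxxxxx ✓), payload 101111.
Concatenate: 10100101111 = 0x52F (11 bits → U+052F).

U+052F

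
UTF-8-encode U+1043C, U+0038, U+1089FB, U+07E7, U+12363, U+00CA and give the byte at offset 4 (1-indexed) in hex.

1-indexed offset 4 is 0-indexed offset 3.
U+1043C → 4-byte form F0 90 90 BC at offsets 0–3.
Offset 3 falls in char 1's range; it's byte 4 of F0 90 90 BC = 0xBC.

0xBC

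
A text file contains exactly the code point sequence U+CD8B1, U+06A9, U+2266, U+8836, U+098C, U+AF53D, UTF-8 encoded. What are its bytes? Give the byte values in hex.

F3 8D A2 B1 DA A9 E2 89 A6 E8 A0 B6 E0 A6 8C F2 AF 94 BD

U+CD8B1: 4-byte form → F3 8D A2 B1.
U+06A9: 2-byte form → DA A9.
U+2266: 3-byte form → E2 89 A6.
U+8836: 3-byte form → E8 A0 B6.
U+098C: 3-byte form → E0 A6 8C.
U+AF53D: 4-byte form → F2 AF 94 BD.
Concatenated (19 bytes): F3 8D A2 B1 DA A9 E2 89 A6 E8 A0 B6 E0 A6 8C F2 AF 94 BD.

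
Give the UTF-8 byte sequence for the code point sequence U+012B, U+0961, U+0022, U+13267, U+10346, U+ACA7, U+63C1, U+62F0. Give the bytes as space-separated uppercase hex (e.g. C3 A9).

C4 AB E0 A5 A1 22 F0 93 89 A7 F0 90 8D 86 EA B2 A7 E6 8F 81 E6 8B B0

U+012B: 2-byte form → C4 AB.
U+0961: 3-byte form → E0 A5 A1.
U+0022: 1-byte form → 22.
U+13267: 4-byte form → F0 93 89 A7.
U+10346: 4-byte form → F0 90 8D 86.
U+ACA7: 3-byte form → EA B2 A7.
U+63C1: 3-byte form → E6 8F 81.
U+62F0: 3-byte form → E6 8B B0.
Concatenated (23 bytes): C4 AB E0 A5 A1 22 F0 93 89 A7 F0 90 8D 86 EA B2 A7 E6 8F 81 E6 8B B0.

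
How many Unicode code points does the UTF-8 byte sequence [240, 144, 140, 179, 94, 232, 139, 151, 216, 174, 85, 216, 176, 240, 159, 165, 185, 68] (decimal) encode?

8

Byte at offset 0: 0xF0 = 11110000 → 4-byte char (#1). Advance 4.
Byte at offset 4: 0x5E = 01011110 → 1-byte char (#2). Advance 1.
Byte at offset 5: 0xE8 = 11101000 → 3-byte char (#3). Advance 3.
Byte at offset 8: 0xD8 = 11011000 → 2-byte char (#4). Advance 2.
Byte at offset 10: 0x55 = 01010101 → 1-byte char (#5). Advance 1.
Byte at offset 11: 0xD8 = 11011000 → 2-byte char (#6). Advance 2.
Byte at offset 13: 0xF0 = 11110000 → 4-byte char (#7). Advance 4.
Byte at offset 17: 0x44 = 01000100 → 1-byte char (#8). Advance 1.
Reached end at offset 18 after 8 code points.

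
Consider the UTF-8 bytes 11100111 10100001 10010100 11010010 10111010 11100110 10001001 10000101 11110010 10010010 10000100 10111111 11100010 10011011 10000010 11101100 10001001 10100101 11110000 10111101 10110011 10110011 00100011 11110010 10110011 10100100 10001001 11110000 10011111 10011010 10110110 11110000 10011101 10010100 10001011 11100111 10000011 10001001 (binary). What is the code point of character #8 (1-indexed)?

Offset 0: leading byte 0xE7 = 11100111 → 3-byte char #1 = E7 A1 94.
Offset 3: leading byte 0xD2 = 11010010 → 2-byte char #2 = D2 BA.
Offset 5: leading byte 0xE6 = 11100110 → 3-byte char #3 = E6 89 85.
Offset 8: leading byte 0xF2 = 11110010 → 4-byte char #4 = F2 92 84 BF.
Offset 12: leading byte 0xE2 = 11100010 → 3-byte char #5 = E2 9B 82.
Offset 15: leading byte 0xEC = 11101100 → 3-byte char #6 = EC 89 A5.
Offset 18: leading byte 0xF0 = 11110000 → 4-byte char #7 = F0 BD B3 B3.
Offset 22: leading byte 0x23 = 00100011 → 1-byte char #8 = 23.
Leading byte 0x23 = 00100011 matches 0xxxxxxx → 1-byte sequence.
Byte 1: 0x23 = 00100011, payload 0100011 (7 bits).
Concatenate: 0100011 = 0x23 (7 bits → U+0023).

U+0023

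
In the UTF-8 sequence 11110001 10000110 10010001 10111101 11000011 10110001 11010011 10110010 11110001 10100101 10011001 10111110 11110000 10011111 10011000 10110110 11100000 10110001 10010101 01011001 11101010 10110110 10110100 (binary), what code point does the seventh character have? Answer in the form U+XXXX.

Offset 0: leading byte 0xF1 = 11110001 → 4-byte char #1 = F1 86 91 BD.
Offset 4: leading byte 0xC3 = 11000011 → 2-byte char #2 = C3 B1.
Offset 6: leading byte 0xD3 = 11010011 → 2-byte char #3 = D3 B2.
Offset 8: leading byte 0xF1 = 11110001 → 4-byte char #4 = F1 A5 99 BE.
Offset 12: leading byte 0xF0 = 11110000 → 4-byte char #5 = F0 9F 98 B6.
Offset 16: leading byte 0xE0 = 11100000 → 3-byte char #6 = E0 B1 95.
Offset 19: leading byte 0x59 = 01011001 → 1-byte char #7 = 59.
Leading byte 0x59 = 01011001 matches 0xxxxxxx → 1-byte sequence.
Byte 1: 0x59 = 01011001, payload 1011001 (7 bits).
Concatenate: 1011001 = 0x59 (7 bits → U+0059).

U+0059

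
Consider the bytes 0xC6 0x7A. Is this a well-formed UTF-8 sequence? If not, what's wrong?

Leading byte 0xC6 = 11000110 → 2-byte form.
Byte 2 is 0x7A = 01111010, which is not 10xxxxxx — expected a continuation byte.

invalid (non-continuation byte where continuation expected)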